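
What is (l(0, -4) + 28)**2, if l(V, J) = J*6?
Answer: 16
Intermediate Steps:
l(V, J) = 6*J
(l(0, -4) + 28)**2 = (6*(-4) + 28)**2 = (-24 + 28)**2 = 4**2 = 16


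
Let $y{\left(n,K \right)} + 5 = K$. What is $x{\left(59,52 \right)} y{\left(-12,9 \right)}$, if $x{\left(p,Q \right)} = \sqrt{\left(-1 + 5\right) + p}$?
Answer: $12 \sqrt{7} \approx 31.749$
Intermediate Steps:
$y{\left(n,K \right)} = -5 + K$
$x{\left(p,Q \right)} = \sqrt{4 + p}$
$x{\left(59,52 \right)} y{\left(-12,9 \right)} = \sqrt{4 + 59} \left(-5 + 9\right) = \sqrt{63} \cdot 4 = 3 \sqrt{7} \cdot 4 = 12 \sqrt{7}$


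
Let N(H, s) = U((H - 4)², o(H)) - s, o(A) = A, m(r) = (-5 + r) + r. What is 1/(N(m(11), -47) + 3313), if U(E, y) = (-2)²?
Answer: 1/3364 ≈ 0.00029727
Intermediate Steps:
m(r) = -5 + 2*r
U(E, y) = 4
N(H, s) = 4 - s
1/(N(m(11), -47) + 3313) = 1/((4 - 1*(-47)) + 3313) = 1/((4 + 47) + 3313) = 1/(51 + 3313) = 1/3364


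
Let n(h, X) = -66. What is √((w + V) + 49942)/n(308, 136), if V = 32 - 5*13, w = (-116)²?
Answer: -√63365/66 ≈ -3.8140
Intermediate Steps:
w = 13456
V = -33 (V = 32 - 65 = -33)
√((w + V) + 49942)/n(308, 136) = √((13456 - 33) + 49942)/(-66) = √(13423 + 49942)*(-1/66) = √63365*(-1/66) = -√63365/66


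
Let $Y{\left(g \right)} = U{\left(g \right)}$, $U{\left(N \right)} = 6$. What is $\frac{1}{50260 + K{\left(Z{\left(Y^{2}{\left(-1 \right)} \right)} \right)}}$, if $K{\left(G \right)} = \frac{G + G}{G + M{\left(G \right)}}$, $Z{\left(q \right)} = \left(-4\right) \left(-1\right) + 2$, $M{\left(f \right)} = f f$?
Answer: $\frac{7}{351822} \approx 1.9896 \cdot 10^{-5}$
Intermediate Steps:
$M{\left(f \right)} = f^{2}$
$Y{\left(g \right)} = 6$
$Z{\left(q \right)} = 6$ ($Z{\left(q \right)} = 4 + 2 = 6$)
$K{\left(G \right)} = \frac{2 G}{G + G^{2}}$ ($K{\left(G \right)} = \frac{G + G}{G + G^{2}} = \frac{2 G}{G + G^{2}}$)
$\frac{1}{50260 + K{\left(Z{\left(Y^{2}{\left(-1 \right)} \right)} \right)}} = \frac{1}{50260 + \frac{2}{1 + 6}} = \frac{1}{50260 + \frac{2}{7}} = \frac{1}{\frac{351822}{7}} = \frac{7}{351822}$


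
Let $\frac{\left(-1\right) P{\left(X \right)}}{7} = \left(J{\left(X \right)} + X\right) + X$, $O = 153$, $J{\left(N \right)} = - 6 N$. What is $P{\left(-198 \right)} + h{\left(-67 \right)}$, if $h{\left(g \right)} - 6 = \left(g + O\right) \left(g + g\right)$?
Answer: $-17062$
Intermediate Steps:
$P{\left(X \right)} = 28 X$ ($P{\left(X \right)} = - 7 \left(\left(- 6 X + X\right) + X\right) = - 7 \left(- 5 X + X\right) = - 7 \left(- 4 X\right) = 28 X$)
$h{\left(g \right)} = 6 + 2 g \left(153 + g\right)$ ($h{\left(g \right)} = 6 + \left(g + 153\right) \left(g + g\right) = 6 + \left(153 + g\right) 2 g = 6 + 2 g \left(153 + g\right)$)
$P{\left(-198 \right)} + h{\left(-67 \right)} = 28 \left(-198\right) + \left(6 + 2 \left(-67\right)^{2} + 306 \left(-67\right)\right) = -5544 + \left(6 + 2 \cdot 4489 - 20502\right) = -5544 + \left(6 + 8978 - 20502\right) = -5544 - 11518 = -17062$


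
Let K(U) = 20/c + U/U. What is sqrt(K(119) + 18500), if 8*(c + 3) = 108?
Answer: sqrt(8159781)/21 ≈ 136.03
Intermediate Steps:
c = 21/2 (c = -3 + (1/8)*108 = -3 + 27/2 = 21/2 ≈ 10.500)
K(U) = 61/21 (K(U) = 20/(21/2) + U/U = 20*(2/21) + 1 = 40/21 + 1 = 61/21)
sqrt(K(119) + 18500) = sqrt(61/21 + 18500) = sqrt(388561/21) = sqrt(8159781)/21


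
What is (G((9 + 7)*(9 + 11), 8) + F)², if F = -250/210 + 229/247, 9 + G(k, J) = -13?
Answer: 13335630400/26904969 ≈ 495.66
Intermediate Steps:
G(k, J) = -22 (G(k, J) = -9 - 13 = -22)
F = -1366/5187 (F = -250*1/210 + 229*(1/247) = -25/21 + 229/247 = -1366/5187 ≈ -0.26335)
(G((9 + 7)*(9 + 11), 8) + F)² = (-22 - 1366/5187)² = (-115480/5187)² = 13335630400/26904969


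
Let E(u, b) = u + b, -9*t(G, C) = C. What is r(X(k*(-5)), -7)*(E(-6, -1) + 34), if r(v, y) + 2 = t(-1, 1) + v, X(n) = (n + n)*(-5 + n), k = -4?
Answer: 16143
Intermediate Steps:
t(G, C) = -C/9
E(u, b) = b + u
X(n) = 2*n*(-5 + n) (X(n) = (2*n)*(-5 + n) = 2*n*(-5 + n))
r(v, y) = -19/9 + v (r(v, y) = -2 + (-1/9*1 + v) = -2 + (-1/9 + v) = -19/9 + v)
r(X(k*(-5)), -7)*(E(-6, -1) + 34) = (-19/9 + 2*(-4*(-5))*(-5 - 4*(-5)))*((-1 - 6) + 34) = (-19/9 + 2*20*(-5 + 20))*(-7 + 34) = (-19/9 + 2*20*15)*27 = (-19/9 + 600)*27 = (5381/9)*27 = 16143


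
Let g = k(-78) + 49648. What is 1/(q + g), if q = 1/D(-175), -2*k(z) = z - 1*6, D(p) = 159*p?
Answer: 27825/1382624249 ≈ 2.0125e-5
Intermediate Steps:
k(z) = 3 - z/2 (k(z) = -(z - 1*6)/2 = -(z - 6)/2 = -(-6 + z)/2 = 3 - z/2)
q = -1/27825 (q = 1/(159*(-175)) = 1/(-27825) = -1/27825 ≈ -3.5939e-5)
g = 49690 (g = (3 - ½*(-78)) + 49648 = (3 + 39) + 49648 = 42 + 49648 = 49690)
1/(q + g) = 1/(-1/27825 + 49690) = 1/(1382624249/27825) = 27825/1382624249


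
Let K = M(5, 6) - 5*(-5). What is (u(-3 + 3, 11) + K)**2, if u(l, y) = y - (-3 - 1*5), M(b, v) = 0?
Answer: 1936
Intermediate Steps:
u(l, y) = 8 + y (u(l, y) = y - (-3 - 5) = y - 1*(-8) = y + 8 = 8 + y)
K = 25 (K = 0 - 5*(-5) = 0 + 25 = 25)
(u(-3 + 3, 11) + K)**2 = ((8 + 11) + 25)**2 = (19 + 25)**2 = 44**2 = 1936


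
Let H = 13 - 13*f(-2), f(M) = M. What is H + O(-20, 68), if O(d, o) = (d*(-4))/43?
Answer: 1757/43 ≈ 40.860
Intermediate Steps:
O(d, o) = -4*d/43 (O(d, o) = -4*d*(1/43) = -4*d/43)
H = 39 (H = 13 - 13*(-2) = 13 + 26 = 39)
H + O(-20, 68) = 39 - 4/43*(-20) = 39 + 80/43 = 1757/43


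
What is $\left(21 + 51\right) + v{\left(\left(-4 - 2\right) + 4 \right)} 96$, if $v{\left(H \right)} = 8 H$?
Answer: $-1464$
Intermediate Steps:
$\left(21 + 51\right) + v{\left(\left(-4 - 2\right) + 4 \right)} 96 = \left(21 + 51\right) + 8 \left(\left(-4 - 2\right) + 4\right) 96 = 72 + 8 \left(-6 + 4\right) 96 = 72 + 8 \left(-2\right) 96 = 72 - 1536 = -1464$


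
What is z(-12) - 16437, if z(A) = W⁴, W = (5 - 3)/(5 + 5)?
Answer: -10273124/625 ≈ -16437.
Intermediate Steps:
W = ⅕ (W = 2/10 = 2*(⅒) = ⅕ ≈ 0.20000)
z(A) = 1/625 (z(A) = (⅕)⁴ = 1/625)
z(-12) - 16437 = 1/625 - 16437 = -10273124/625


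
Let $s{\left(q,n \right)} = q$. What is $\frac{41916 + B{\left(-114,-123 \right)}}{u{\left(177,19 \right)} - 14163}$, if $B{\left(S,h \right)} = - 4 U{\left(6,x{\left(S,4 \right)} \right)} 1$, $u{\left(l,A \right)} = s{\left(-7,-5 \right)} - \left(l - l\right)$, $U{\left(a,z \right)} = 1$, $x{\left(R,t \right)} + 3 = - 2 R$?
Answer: $- \frac{1612}{545} \approx -2.9578$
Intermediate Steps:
$x{\left(R,t \right)} = -3 - 2 R$
$u{\left(l,A \right)} = -7$ ($u{\left(l,A \right)} = -7 - \left(l - l\right) = -7 - 0 = -7 + 0 = -7$)
$B{\left(S,h \right)} = -4$ ($B{\left(S,h \right)} = \left(-4\right) 1 \cdot 1 = \left(-4\right) 1 = -4$)
$\frac{41916 + B{\left(-114,-123 \right)}}{u{\left(177,19 \right)} - 14163} = \frac{41916 - 4}{-7 - 14163} = \frac{41912}{-14170} = 41912 \left(- \frac{1}{14170}\right) = - \frac{1612}{545}$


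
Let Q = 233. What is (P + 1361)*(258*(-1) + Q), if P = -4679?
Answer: 82950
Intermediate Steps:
(P + 1361)*(258*(-1) + Q) = (-4679 + 1361)*(258*(-1) + 233) = -3318*(-258 + 233) = -3318*(-25) = 82950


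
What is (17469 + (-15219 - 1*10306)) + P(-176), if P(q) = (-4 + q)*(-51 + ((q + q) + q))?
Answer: 96164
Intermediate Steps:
P(q) = (-51 + 3*q)*(-4 + q) (P(q) = (-4 + q)*(-51 + (2*q + q)) = (-4 + q)*(-51 + 3*q) = (-51 + 3*q)*(-4 + q))
(17469 + (-15219 - 1*10306)) + P(-176) = (17469 + (-15219 - 1*10306)) + (204 - 63*(-176) + 3*(-176)²) = (17469 + (-15219 - 10306)) + (204 + 11088 + 3*30976) = (17469 - 25525) + (204 + 11088 + 92928) = -8056 + 104220 = 96164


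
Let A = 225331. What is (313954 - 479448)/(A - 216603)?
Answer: -82747/4364 ≈ -18.961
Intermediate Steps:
(313954 - 479448)/(A - 216603) = (313954 - 479448)/(225331 - 216603) = -165494/8728 = -165494*1/8728 = -82747/4364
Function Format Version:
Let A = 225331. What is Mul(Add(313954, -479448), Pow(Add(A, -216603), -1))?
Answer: Rational(-82747, 4364) ≈ -18.961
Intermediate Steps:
Mul(Add(313954, -479448), Pow(Add(A, -216603), -1)) = Mul(Add(313954, -479448), Pow(Add(225331, -216603), -1)) = Mul(-165494, Pow(8728, -1)) = Mul(-165494, Rational(1, 8728)) = Rational(-82747, 4364)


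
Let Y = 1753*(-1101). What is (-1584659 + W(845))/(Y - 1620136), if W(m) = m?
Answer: 1583814/3550189 ≈ 0.44612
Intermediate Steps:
Y = -1930053
(-1584659 + W(845))/(Y - 1620136) = (-1584659 + 845)/(-1930053 - 1620136) = -1583814/(-3550189) = -1583814*(-1/3550189) = 1583814/3550189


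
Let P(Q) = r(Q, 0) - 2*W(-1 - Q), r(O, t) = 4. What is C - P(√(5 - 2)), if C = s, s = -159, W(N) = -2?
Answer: -167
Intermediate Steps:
P(Q) = 8 (P(Q) = 4 - 2*(-2) = 4 + 4 = 8)
C = -159
C - P(√(5 - 2)) = -159 - 1*8 = -159 - 8 = -167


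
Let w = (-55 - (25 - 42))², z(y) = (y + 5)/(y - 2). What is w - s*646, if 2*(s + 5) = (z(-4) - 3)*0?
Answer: 4674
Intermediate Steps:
z(y) = (5 + y)/(-2 + y)
s = -5 (s = -5 + (((5 - 4)/(-2 - 4) - 3)*0)/2 = -5 + ((1/(-6) - 3)*0)/2 = -5 + ((-⅙*1 - 3)*0)/2 = -5 + ((-⅙ - 3)*0)/2 = -5 + (-19/6*0)/2 = -5 + (½)*0 = -5 + 0 = -5)
w = 1444 (w = (-55 - 1*(-17))² = (-55 + 17)² = (-38)² = 1444)
w - s*646 = 1444 - (-5)*646 = 1444 - 1*(-3230) = 1444 + 3230 = 4674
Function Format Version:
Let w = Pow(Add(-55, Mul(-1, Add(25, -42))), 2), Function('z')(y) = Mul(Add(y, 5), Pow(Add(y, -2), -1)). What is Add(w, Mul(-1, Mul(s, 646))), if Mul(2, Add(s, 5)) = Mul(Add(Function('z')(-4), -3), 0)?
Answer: 4674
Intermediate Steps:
Function('z')(y) = Mul(Pow(Add(-2, y), -1), Add(5, y)) (Function('z')(y) = Mul(Add(5, y), Pow(Add(-2, y), -1)) = Mul(Pow(Add(-2, y), -1), Add(5, y)))
s = -5 (s = Add(-5, Mul(Rational(1, 2), Mul(Add(Mul(Pow(Add(-2, -4), -1), Add(5, -4)), -3), 0))) = Add(-5, Mul(Rational(1, 2), Mul(Add(Mul(Pow(-6, -1), 1), -3), 0))) = Add(-5, Mul(Rational(1, 2), Mul(Add(Mul(Rational(-1, 6), 1), -3), 0))) = Add(-5, Mul(Rational(1, 2), Mul(Add(Rational(-1, 6), -3), 0))) = Add(-5, Mul(Rational(1, 2), Mul(Rational(-19, 6), 0))) = Add(-5, Mul(Rational(1, 2), 0)) = Add(-5, 0) = -5)
w = 1444 (w = Pow(Add(-55, Mul(-1, -17)), 2) = Pow(Add(-55, 17), 2) = Pow(-38, 2) = 1444)
Add(w, Mul(-1, Mul(s, 646))) = Add(1444, Mul(-1, Mul(-5, 646))) = Add(1444, Mul(-1, -3230)) = Add(1444, 3230) = 4674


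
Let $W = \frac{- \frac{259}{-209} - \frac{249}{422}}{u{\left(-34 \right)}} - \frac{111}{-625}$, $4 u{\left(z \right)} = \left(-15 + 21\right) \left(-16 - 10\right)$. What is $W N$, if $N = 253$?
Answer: $\frac{7958540891}{195438750} \approx 40.721$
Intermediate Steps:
$u{\left(z \right)} = -39$ ($u{\left(z \right)} = \frac{\left(-15 + 21\right) \left(-16 - 10\right)}{4} = \frac{6 \left(-26\right)}{4} = \frac{1}{4} \left(-156\right) = -39$)
$W = \frac{346023517}{2149826250}$ ($W = \frac{- \frac{259}{-209} - \frac{249}{422}}{-39} - \frac{111}{-625} = \left(\left(-259\right) \left(- \frac{1}{209}\right) - \frac{249}{422}\right) \left(- \frac{1}{39}\right) - - \frac{111}{625} = \left(\frac{259}{209} - \frac{249}{422}\right) \left(- \frac{1}{39}\right) + \frac{111}{625} = \frac{57257}{88198} \left(- \frac{1}{39}\right) + \frac{111}{625} = - \frac{57257}{3439722} + \frac{111}{625} = \frac{346023517}{2149826250} \approx 0.16095$)
$W N = \frac{346023517}{2149826250} \cdot 253 = \frac{7958540891}{195438750}$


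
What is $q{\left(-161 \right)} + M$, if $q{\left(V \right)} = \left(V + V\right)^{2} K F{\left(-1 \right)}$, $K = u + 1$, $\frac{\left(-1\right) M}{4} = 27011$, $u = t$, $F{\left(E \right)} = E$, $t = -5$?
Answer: $306692$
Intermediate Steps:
$u = -5$
$M = -108044$ ($M = \left(-4\right) 27011 = -108044$)
$K = -4$ ($K = -5 + 1 = -4$)
$q{\left(V \right)} = 16 V^{2}$ ($q{\left(V \right)} = \left(V + V\right)^{2} \left(-4\right) \left(-1\right) = \left(2 V\right)^{2} \left(-4\right) \left(-1\right) = 4 V^{2} \left(-4\right) \left(-1\right) = - 16 V^{2} \left(-1\right) = 16 V^{2}$)
$q{\left(-161 \right)} + M = 16 \left(-161\right)^{2} - 108044 = 16 \cdot 25921 - 108044 = 414736 - 108044 = 306692$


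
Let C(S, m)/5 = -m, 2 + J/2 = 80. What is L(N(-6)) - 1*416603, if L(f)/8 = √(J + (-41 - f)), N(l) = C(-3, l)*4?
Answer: -416603 + 8*I*√5 ≈ -4.166e+5 + 17.889*I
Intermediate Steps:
J = 156 (J = -4 + 2*80 = -4 + 160 = 156)
C(S, m) = -5*m (C(S, m) = 5*(-m) = -5*m)
N(l) = -20*l (N(l) = -5*l*4 = -20*l)
L(f) = 8*√(115 - f) (L(f) = 8*√(156 + (-41 - f)) = 8*√(115 - f))
L(N(-6)) - 1*416603 = 8*√(115 - (-20)*(-6)) - 1*416603 = 8*√(115 - 1*120) - 416603 = 8*√(115 - 120) - 416603 = 8*√(-5) - 416603 = 8*(I*√5) - 416603 = 8*I*√5 - 416603 = -416603 + 8*I*√5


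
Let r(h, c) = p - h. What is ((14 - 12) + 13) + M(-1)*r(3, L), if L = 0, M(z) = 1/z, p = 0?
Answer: 18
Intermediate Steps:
M(z) = 1/z
r(h, c) = -h (r(h, c) = 0 - h = -h)
((14 - 12) + 13) + M(-1)*r(3, L) = ((14 - 12) + 13) + (-1*3)/(-1) = (2 + 13) - 1*(-3) = 15 + 3 = 18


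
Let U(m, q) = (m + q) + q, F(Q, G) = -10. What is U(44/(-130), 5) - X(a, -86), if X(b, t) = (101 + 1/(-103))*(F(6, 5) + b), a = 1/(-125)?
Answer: 170784826/167375 ≈ 1020.4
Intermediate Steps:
a = -1/125 ≈ -0.0080000
U(m, q) = m + 2*q
X(b, t) = -104020/103 + 10402*b/103 (X(b, t) = (101 + 1/(-103))*(-10 + b) = (101 - 1/103)*(-10 + b) = 10402*(-10 + b)/103 = -104020/103 + 10402*b/103)
U(44/(-130), 5) - X(a, -86) = (44/(-130) + 2*5) - (-104020/103 + (10402/103)*(-1/125)) = (44*(-1/130) + 10) - (-104020/103 - 10402/12875) = (-22/65 + 10) - 1*(-13012902/12875) = 628/65 + 13012902/12875 = 170784826/167375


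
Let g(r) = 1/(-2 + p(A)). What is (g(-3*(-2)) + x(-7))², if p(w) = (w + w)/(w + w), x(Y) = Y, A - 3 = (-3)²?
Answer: 64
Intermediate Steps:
A = 12 (A = 3 + (-3)² = 3 + 9 = 12)
p(w) = 1 (p(w) = (2*w)/((2*w)) = (2*w)*(1/(2*w)) = 1)
g(r) = -1 (g(r) = 1/(-2 + 1) = 1/(-1) = -1)
(g(-3*(-2)) + x(-7))² = (-1 - 7)² = (-8)² = 64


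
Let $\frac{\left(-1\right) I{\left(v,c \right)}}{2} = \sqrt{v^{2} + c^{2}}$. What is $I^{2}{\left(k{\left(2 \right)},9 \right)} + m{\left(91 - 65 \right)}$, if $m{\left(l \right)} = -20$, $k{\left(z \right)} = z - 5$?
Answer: $340$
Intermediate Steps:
$k{\left(z \right)} = -5 + z$
$I{\left(v,c \right)} = - 2 \sqrt{c^{2} + v^{2}}$ ($I{\left(v,c \right)} = - 2 \sqrt{v^{2} + c^{2}} = - 2 \sqrt{c^{2} + v^{2}}$)
$I^{2}{\left(k{\left(2 \right)},9 \right)} + m{\left(91 - 65 \right)} = \left(- 2 \sqrt{9^{2} + \left(-5 + 2\right)^{2}}\right)^{2} - 20 = \left(- 2 \sqrt{81 + \left(-3\right)^{2}}\right)^{2} - 20 = \left(- 2 \sqrt{81 + 9}\right)^{2} - 20 = \left(- 2 \sqrt{90}\right)^{2} - 20 = \left(- 2 \cdot 3 \sqrt{10}\right)^{2} - 20 = \left(- 6 \sqrt{10}\right)^{2} - 20 = 360 - 20 = 340$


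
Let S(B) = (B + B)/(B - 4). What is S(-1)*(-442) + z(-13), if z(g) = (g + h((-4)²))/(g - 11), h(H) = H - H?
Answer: -21151/120 ≈ -176.26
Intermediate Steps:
h(H) = 0
S(B) = 2*B/(-4 + B) (S(B) = (2*B)/(-4 + B) = 2*B/(-4 + B))
z(g) = g/(-11 + g) (z(g) = (g + 0)/(g - 11) = g/(-11 + g))
S(-1)*(-442) + z(-13) = (2*(-1)/(-4 - 1))*(-442) - 13/(-11 - 13) = (2*(-1)/(-5))*(-442) - 13/(-24) = (2*(-1)*(-⅕))*(-442) - 13*(-1/24) = (⅖)*(-442) + 13/24 = -884/5 + 13/24 = -21151/120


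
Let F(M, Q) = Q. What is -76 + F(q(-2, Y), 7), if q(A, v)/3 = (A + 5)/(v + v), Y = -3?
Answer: -69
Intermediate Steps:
q(A, v) = 3*(5 + A)/(2*v) (q(A, v) = 3*((A + 5)/(v + v)) = 3*((5 + A)/((2*v))) = 3*((5 + A)*(1/(2*v))) = 3*((5 + A)/(2*v)) = 3*(5 + A)/(2*v))
-76 + F(q(-2, Y), 7) = -76 + 7 = -69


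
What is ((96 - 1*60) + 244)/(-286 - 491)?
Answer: -40/111 ≈ -0.36036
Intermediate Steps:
((96 - 1*60) + 244)/(-286 - 491) = ((96 - 60) + 244)/(-777) = (36 + 244)*(-1/777) = 280*(-1/777) = -40/111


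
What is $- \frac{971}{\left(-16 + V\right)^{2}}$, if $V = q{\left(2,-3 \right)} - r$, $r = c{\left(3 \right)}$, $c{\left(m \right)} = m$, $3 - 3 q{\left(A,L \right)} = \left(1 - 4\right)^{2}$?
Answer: $- \frac{971}{441} \approx -2.2018$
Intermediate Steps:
$q{\left(A,L \right)} = -2$ ($q{\left(A,L \right)} = 1 - \frac{\left(1 - 4\right)^{2}}{3} = 1 - \frac{\left(-3\right)^{2}}{3} = 1 - 3 = -2$)
$r = 3$
$V = -5$ ($V = -2 - 3 = -5$)
$- \frac{971}{\left(-16 + V\right)^{2}} = - \frac{971}{\left(-16 - 5\right)^{2}} = - \frac{971}{\left(-21\right)^{2}} = - \frac{971}{441}$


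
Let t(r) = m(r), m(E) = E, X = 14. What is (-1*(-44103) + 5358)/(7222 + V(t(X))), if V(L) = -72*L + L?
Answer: 16487/2076 ≈ 7.9417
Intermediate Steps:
t(r) = r
V(L) = -71*L
(-1*(-44103) + 5358)/(7222 + V(t(X))) = (-1*(-44103) + 5358)/(7222 - 71*14) = (44103 + 5358)/(7222 - 994) = 49461/6228 = 49461*(1/6228) = 16487/2076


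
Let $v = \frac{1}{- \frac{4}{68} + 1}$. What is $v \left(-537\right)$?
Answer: $- \frac{9129}{16} \approx -570.56$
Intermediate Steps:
$v = \frac{17}{16}$ ($v = \frac{1}{\left(-4\right) \frac{1}{68} + 1} = \frac{1}{- \frac{1}{17} + 1} = \frac{1}{\frac{16}{17}} = \frac{17}{16} \approx 1.0625$)
$v \left(-537\right) = \frac{17}{16} \left(-537\right) = - \frac{9129}{16}$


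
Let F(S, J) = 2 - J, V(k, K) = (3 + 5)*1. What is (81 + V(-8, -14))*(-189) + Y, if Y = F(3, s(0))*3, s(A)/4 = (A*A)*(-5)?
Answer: -16815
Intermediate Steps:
V(k, K) = 8 (V(k, K) = 8*1 = 8)
s(A) = -20*A² (s(A) = 4*((A*A)*(-5)) = 4*(A²*(-5)) = 4*(-5*A²) = -20*A²)
Y = 6 (Y = (2 - (-20)*0²)*3 = (2 - (-20)*0)*3 = (2 - 1*0)*3 = (2 + 0)*3 = 2*3 = 6)
(81 + V(-8, -14))*(-189) + Y = (81 + 8)*(-189) + 6 = 89*(-189) + 6 = -16821 + 6 = -16815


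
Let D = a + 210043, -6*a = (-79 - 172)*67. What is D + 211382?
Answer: 2545367/6 ≈ 4.2423e+5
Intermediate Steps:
a = 16817/6 (a = -(-79 - 172)*67/6 = -(-251)*67/6 = -⅙*(-16817) = 16817/6 ≈ 2802.8)
D = 1277075/6 (D = 16817/6 + 210043 = 1277075/6 ≈ 2.1285e+5)
D + 211382 = 1277075/6 + 211382 = 2545367/6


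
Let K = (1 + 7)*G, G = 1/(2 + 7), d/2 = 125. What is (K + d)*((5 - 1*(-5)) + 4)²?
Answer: 442568/9 ≈ 49174.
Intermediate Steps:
d = 250 (d = 2*125 = 250)
G = ⅑ (G = 1/9 = ⅑ ≈ 0.11111)
K = 8/9 (K = (1 + 7)*(⅑) = 8*(⅑) = 8/9 ≈ 0.88889)
(K + d)*((5 - 1*(-5)) + 4)² = (8/9 + 250)*((5 - 1*(-5)) + 4)² = 2258*((5 + 5) + 4)²/9 = 2258*(10 + 4)²/9 = (2258/9)*14² = (2258/9)*196 = 442568/9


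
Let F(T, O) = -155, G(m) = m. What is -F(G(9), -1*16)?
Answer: 155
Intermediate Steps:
-F(G(9), -1*16) = -1*(-155) = 155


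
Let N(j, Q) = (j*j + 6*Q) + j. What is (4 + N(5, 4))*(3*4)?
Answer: 696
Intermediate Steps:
N(j, Q) = j + j**2 + 6*Q (N(j, Q) = (j**2 + 6*Q) + j = j + j**2 + 6*Q)
(4 + N(5, 4))*(3*4) = (4 + (5 + 5**2 + 6*4))*(3*4) = (4 + (5 + 25 + 24))*12 = (4 + 54)*12 = 58*12 = 696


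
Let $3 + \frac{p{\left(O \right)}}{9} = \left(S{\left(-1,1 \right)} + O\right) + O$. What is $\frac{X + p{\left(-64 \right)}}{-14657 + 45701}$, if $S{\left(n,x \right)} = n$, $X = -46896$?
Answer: $- \frac{4007}{2587} \approx -1.5489$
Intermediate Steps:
$p{\left(O \right)} = -36 + 18 O$ ($p{\left(O \right)} = -27 + 9 \left(\left(-1 + O\right) + O\right) = -27 + 9 \left(-1 + 2 O\right) = -27 + \left(-9 + 18 O\right) = -36 + 18 O$)
$\frac{X + p{\left(-64 \right)}}{-14657 + 45701} = \frac{-46896 + \left(-36 + 18 \left(-64\right)\right)}{-14657 + 45701} = \frac{-46896 - 1188}{31044} = \left(-46896 - 1188\right) \frac{1}{31044} = \left(-48084\right) \frac{1}{31044} = - \frac{4007}{2587}$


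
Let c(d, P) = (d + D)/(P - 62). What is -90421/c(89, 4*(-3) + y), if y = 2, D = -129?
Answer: -813789/5 ≈ -1.6276e+5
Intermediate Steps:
c(d, P) = (-129 + d)/(-62 + P) (c(d, P) = (d - 129)/(P - 62) = (-129 + d)/(-62 + P))
-90421/c(89, 4*(-3) + y) = -90421*(-62 + (4*(-3) + 2))/(-129 + 89) = -90421/(-40/(-62 + (-12 + 2))) = -90421/(-40/(-62 - 10)) = -90421/(-40/(-72)) = -90421/((-1/72*(-40))) = -90421/5/9 = -90421*9/5 = -813789/5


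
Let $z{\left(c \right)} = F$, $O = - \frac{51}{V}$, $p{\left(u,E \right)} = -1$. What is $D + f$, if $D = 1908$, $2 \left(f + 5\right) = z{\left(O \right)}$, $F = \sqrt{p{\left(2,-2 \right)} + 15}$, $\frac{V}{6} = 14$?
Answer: $1903 + \frac{\sqrt{14}}{2} \approx 1904.9$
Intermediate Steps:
$V = 84$ ($V = 6 \cdot 14 = 84$)
$F = \sqrt{14}$ ($F = \sqrt{-1 + 15} = \sqrt{14} \approx 3.7417$)
$O = - \frac{17}{28}$ ($O = - \frac{51}{84} = \left(-51\right) \frac{1}{84} = - \frac{17}{28} \approx -0.60714$)
$z{\left(c \right)} = \sqrt{14}$
$f = -5 + \frac{\sqrt{14}}{2} \approx -3.1292$
$D + f = 1908 - \left(5 - \frac{\sqrt{14}}{2}\right) = 1903 + \frac{\sqrt{14}}{2}$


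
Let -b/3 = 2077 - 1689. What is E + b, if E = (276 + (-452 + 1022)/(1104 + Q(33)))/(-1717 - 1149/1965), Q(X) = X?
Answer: -248188540439/213190911 ≈ -1164.2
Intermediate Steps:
E = -34320035/213190911 (E = (276 + (-452 + 1022)/(1104 + 33))/(-1717 - 1149/1965) = (276 + 570/1137)/(-1717 - 1149*1/1965) = (276 + 570*(1/1137))/(-1717 - 383/655) = (276 + 190/379)/(-1125018/655) = (104794/379)*(-655/1125018) = -34320035/213190911 ≈ -0.16098)
b = -1164 (b = -3*(2077 - 1689) = -3*388 = -1164)
E + b = -34320035/213190911 - 1164 = -248188540439/213190911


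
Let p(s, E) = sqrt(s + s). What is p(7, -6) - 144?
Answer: -144 + sqrt(14) ≈ -140.26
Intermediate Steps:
p(s, E) = sqrt(2)*sqrt(s) (p(s, E) = sqrt(2*s) = sqrt(2)*sqrt(s))
p(7, -6) - 144 = sqrt(2)*sqrt(7) - 144 = sqrt(14) - 1*144 = sqrt(14) - 144 = -144 + sqrt(14)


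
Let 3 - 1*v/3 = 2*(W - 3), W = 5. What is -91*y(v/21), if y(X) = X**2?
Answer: -13/7 ≈ -1.8571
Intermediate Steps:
v = -3 (v = 9 - 6*(5 - 3) = 9 - 6*2 = 9 - 3*4 = 9 - 12 = -3)
-91*y(v/21) = -91*(-3/21)**2 = -91*(-3*1/21)**2 = -91*(-1/7)**2 = -91*1/49 = -13/7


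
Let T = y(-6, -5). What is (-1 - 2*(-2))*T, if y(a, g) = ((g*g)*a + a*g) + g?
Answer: -375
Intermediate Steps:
y(a, g) = g + a*g + a*g**2 (y(a, g) = (g**2*a + a*g) + g = (a*g**2 + a*g) + g = (a*g + a*g**2) + g = g + a*g + a*g**2)
T = -125 (T = -5*(1 - 6 - 6*(-5)) = -5*(1 - 6 + 30) = -5*25 = -125)
(-1 - 2*(-2))*T = (-1 - 2*(-2))*(-125) = (-1 + 4)*(-125) = 3*(-125) = -375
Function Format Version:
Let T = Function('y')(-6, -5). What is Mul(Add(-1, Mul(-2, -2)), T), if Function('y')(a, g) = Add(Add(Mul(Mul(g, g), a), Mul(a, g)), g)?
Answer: -375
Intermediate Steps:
Function('y')(a, g) = Add(g, Mul(a, g), Mul(a, Pow(g, 2))) (Function('y')(a, g) = Add(Add(Mul(Pow(g, 2), a), Mul(a, g)), g) = Add(Add(Mul(a, Pow(g, 2)), Mul(a, g)), g) = Add(Add(Mul(a, g), Mul(a, Pow(g, 2))), g) = Add(g, Mul(a, g), Mul(a, Pow(g, 2))))
T = -125 (T = Mul(-5, Add(1, -6, Mul(-6, -5))) = Mul(-5, Add(1, -6, 30)) = Mul(-5, 25) = -125)
Mul(Add(-1, Mul(-2, -2)), T) = Mul(Add(-1, Mul(-2, -2)), -125) = Mul(Add(-1, 4), -125) = Mul(3, -125) = -375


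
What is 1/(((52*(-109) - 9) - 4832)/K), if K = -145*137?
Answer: 19865/10509 ≈ 1.8903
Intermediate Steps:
K = -19865
1/(((52*(-109) - 9) - 4832)/K) = 1/(((52*(-109) - 9) - 4832)/(-19865)) = 1/(((-5668 - 9) - 4832)*(-1/19865)) = 1/((-5677 - 4832)*(-1/19865)) = 1/(-10509*(-1/19865)) = 1/(10509/19865) = 19865/10509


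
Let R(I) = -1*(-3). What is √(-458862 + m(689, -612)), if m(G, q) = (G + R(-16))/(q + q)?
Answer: I*√4774006130/102 ≈ 677.39*I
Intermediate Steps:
R(I) = 3
m(G, q) = (3 + G)/(2*q) (m(G, q) = (G + 3)/(q + q) = (3 + G)/((2*q)) = (3 + G)*(1/(2*q)) = (3 + G)/(2*q))
√(-458862 + m(689, -612)) = √(-458862 + (½)*(3 + 689)/(-612)) = √(-458862 + (½)*(-1/612)*692) = √(-458862 - 173/306) = √(-140411945/306) = I*√4774006130/102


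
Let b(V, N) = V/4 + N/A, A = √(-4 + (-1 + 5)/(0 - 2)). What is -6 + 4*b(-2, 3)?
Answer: -8 - 2*I*√6 ≈ -8.0 - 4.899*I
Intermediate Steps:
A = I*√6 (A = √(-4 + 4/(-2)) = √(-4 + 4*(-½)) = √(-4 - 2) = √(-6) = I*√6 ≈ 2.4495*I)
b(V, N) = V/4 - I*N*√6/6 (b(V, N) = V/4 + N/((I*√6)) = V*(¼) + N*(-I*√6/6) = V/4 - I*N*√6/6)
-6 + 4*b(-2, 3) = -6 + 4*((¼)*(-2) - ⅙*I*3*√6) = -6 + 4*(-½ - I*√6/2) = -6 + (-2 - 2*I*√6) = -8 - 2*I*√6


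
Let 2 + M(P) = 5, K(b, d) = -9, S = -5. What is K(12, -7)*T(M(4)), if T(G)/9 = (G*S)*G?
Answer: 3645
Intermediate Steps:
M(P) = 3 (M(P) = -2 + 5 = 3)
T(G) = -45*G**2 (T(G) = 9*((G*(-5))*G) = 9*((-5*G)*G) = 9*(-5*G**2) = -45*G**2)
K(12, -7)*T(M(4)) = -(-405)*3**2 = -(-405)*9 = -9*(-405) = 3645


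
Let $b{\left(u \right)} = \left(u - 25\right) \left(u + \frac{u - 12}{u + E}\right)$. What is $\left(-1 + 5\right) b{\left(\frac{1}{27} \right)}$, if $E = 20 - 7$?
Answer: $\frac{2820353}{32076} \approx 87.927$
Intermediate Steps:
$E = 13$
$b{\left(u \right)} = \left(-25 + u\right) \left(u + \frac{-12 + u}{13 + u}\right)$ ($b{\left(u \right)} = \left(u - 25\right) \left(u + \frac{u - 12}{u + 13}\right) = \left(-25 + u\right) \left(u + \frac{-12 + u}{13 + u}\right)$)
$\left(-1 + 5\right) b{\left(\frac{1}{27} \right)} = \left(-1 + 5\right) \frac{300 + \left(\frac{1}{27}\right)^{3} - \frac{362}{27} - 11 \left(\frac{1}{27}\right)^{2}}{13 + \frac{1}{27}} = 4 \frac{300 + \left(\frac{1}{27}\right)^{3} - \frac{362}{27} - \frac{11}{729}}{13 + \frac{1}{27}} = 4 \frac{300 + \frac{1}{19683} - \frac{362}{27} - \frac{11}{729}}{\frac{352}{27}} = 4 \frac{27 \left(300 + \frac{1}{19683} - \frac{362}{27} - \frac{11}{729}\right)}{352} = 4 \cdot \frac{27}{352} \cdot \frac{5640706}{19683} = 4 \cdot \frac{2820353}{128304} = \frac{2820353}{32076}$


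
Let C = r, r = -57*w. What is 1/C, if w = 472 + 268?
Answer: -1/42180 ≈ -2.3708e-5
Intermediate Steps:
w = 740
r = -42180 (r = -57*740 = -42180)
C = -42180
1/C = 1/(-42180) = -1/42180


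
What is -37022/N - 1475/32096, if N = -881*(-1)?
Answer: -20161993/479264 ≈ -42.069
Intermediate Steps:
N = 881
-37022/N - 1475/32096 = -37022/881 - 1475/32096 = -37022*1/881 - 1475*1/32096 = -37022/881 - 25/544 = -20161993/479264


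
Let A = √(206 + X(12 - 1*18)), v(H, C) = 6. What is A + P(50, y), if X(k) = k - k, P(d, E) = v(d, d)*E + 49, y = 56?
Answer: 385 + √206 ≈ 399.35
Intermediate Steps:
P(d, E) = 49 + 6*E (P(d, E) = 6*E + 49 = 49 + 6*E)
X(k) = 0
A = √206 (A = √(206 + 0) = √206 ≈ 14.353)
A + P(50, y) = √206 + (49 + 6*56) = √206 + (49 + 336) = √206 + 385 = 385 + √206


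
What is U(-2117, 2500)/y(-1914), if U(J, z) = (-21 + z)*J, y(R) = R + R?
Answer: 180967/132 ≈ 1371.0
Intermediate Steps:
y(R) = 2*R
U(J, z) = J*(-21 + z)
U(-2117, 2500)/y(-1914) = (-2117*(-21 + 2500))/((2*(-1914))) = -2117*2479/(-3828) = -5248043*(-1/3828) = 180967/132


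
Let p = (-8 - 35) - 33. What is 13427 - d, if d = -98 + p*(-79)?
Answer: 7521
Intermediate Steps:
p = -76 (p = -43 - 33 = -76)
d = 5906 (d = -98 - 76*(-79) = -98 + 6004 = 5906)
13427 - d = 13427 - 1*5906 = 13427 - 5906 = 7521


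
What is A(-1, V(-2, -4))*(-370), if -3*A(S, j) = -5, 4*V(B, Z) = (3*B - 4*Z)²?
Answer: -1850/3 ≈ -616.67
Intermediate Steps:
V(B, Z) = (-4*Z + 3*B)²/4 (V(B, Z) = (3*B - 4*Z)²/4 = (-4*Z + 3*B)²/4)
A(S, j) = 5/3 (A(S, j) = -⅓*(-5) = 5/3)
A(-1, V(-2, -4))*(-370) = (5/3)*(-370) = -1850/3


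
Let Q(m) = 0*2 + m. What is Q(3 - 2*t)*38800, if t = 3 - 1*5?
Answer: 271600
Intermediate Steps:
t = -2 (t = 3 - 5 = -2)
Q(m) = m (Q(m) = 0 + m = m)
Q(3 - 2*t)*38800 = (3 - 2*(-2))*38800 = (3 + 4)*38800 = 7*38800 = 271600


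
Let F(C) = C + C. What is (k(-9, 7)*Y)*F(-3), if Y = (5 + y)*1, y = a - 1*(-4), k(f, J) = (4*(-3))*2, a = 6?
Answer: 2160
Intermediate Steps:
k(f, J) = -24 (k(f, J) = -12*2 = -24)
y = 10 (y = 6 - 1*(-4) = 6 + 4 = 10)
Y = 15 (Y = (5 + 10)*1 = 15*1 = 15)
F(C) = 2*C
(k(-9, 7)*Y)*F(-3) = (-24*15)*(2*(-3)) = -360*(-6) = 2160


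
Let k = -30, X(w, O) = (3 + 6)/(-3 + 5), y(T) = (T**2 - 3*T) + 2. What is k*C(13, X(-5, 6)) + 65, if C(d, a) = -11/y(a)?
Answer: 719/7 ≈ 102.71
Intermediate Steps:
y(T) = 2 + T**2 - 3*T
X(w, O) = 9/2
C(d, a) = -11/(2 + a**2 - 3*a)
k*C(13, X(-5, 6)) + 65 = -(-330)/(2 + (9/2)**2 - 3*9/2) + 65 = -(-330)/(2 + 81/4 - 27/2) + 65 = -(-330)/35/4 + 65 = -(-330)*4/35 + 65 = -30*(-44/35) + 65 = 264/7 + 65 = 719/7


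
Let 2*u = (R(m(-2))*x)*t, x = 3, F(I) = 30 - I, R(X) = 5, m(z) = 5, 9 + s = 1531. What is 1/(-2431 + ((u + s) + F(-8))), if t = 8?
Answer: -1/811 ≈ -0.0012330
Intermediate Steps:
s = 1522 (s = -9 + 1531 = 1522)
u = 60 (u = ((5*3)*8)/2 = (15*8)/2 = (½)*120 = 60)
1/(-2431 + ((u + s) + F(-8))) = 1/(-2431 + ((60 + 1522) + (30 - 1*(-8)))) = 1/(-2431 + (1582 + (30 + 8))) = 1/(-2431 + (1582 + 38)) = 1/(-2431 + 1620) = 1/(-811) = -1/811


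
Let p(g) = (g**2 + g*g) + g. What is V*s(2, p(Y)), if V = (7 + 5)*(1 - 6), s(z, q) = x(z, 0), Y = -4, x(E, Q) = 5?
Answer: -300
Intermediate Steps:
p(g) = g + 2*g**2 (p(g) = (g**2 + g**2) + g = 2*g**2 + g = g + 2*g**2)
s(z, q) = 5
V = -60 (V = 12*(-5) = -60)
V*s(2, p(Y)) = -60*5 = -300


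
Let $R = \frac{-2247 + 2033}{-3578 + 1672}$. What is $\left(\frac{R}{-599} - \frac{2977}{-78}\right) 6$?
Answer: $\frac{130723321}{570847} \approx 229.0$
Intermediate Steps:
$R = \frac{107}{953}$ ($R = - \frac{214}{-1906} = \left(-214\right) \left(- \frac{1}{1906}\right) = \frac{107}{953} \approx 0.11228$)
$\left(\frac{R}{-599} - \frac{2977}{-78}\right) 6 = \left(\frac{107}{953 \left(-599\right)} - \frac{2977}{-78}\right) 6 = \left(\frac{107}{953} \left(- \frac{1}{599}\right) - - \frac{229}{6}\right) 6 = \left(- \frac{107}{570847} + \frac{229}{6}\right) 6 = \frac{130723321}{3425082} \cdot 6 = \frac{130723321}{570847}$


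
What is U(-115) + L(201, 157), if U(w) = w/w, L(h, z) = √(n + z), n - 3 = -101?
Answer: 1 + √59 ≈ 8.6812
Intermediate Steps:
n = -98 (n = 3 - 101 = -98)
L(h, z) = √(-98 + z)
U(w) = 1
U(-115) + L(201, 157) = 1 + √(-98 + 157) = 1 + √59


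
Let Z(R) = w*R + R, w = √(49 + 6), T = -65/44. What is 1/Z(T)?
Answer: 22/1755 - 22*√55/1755 ≈ -0.080431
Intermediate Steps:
T = -65/44 (T = -65*1/44 = -65/44 ≈ -1.4773)
w = √55 ≈ 7.4162
Z(R) = R + R*√55 (Z(R) = √55*R + R = R*√55 + R = R + R*√55)
1/Z(T) = 1/(-65*(1 + √55)/44) = 1/(-65/44 - 65*√55/44)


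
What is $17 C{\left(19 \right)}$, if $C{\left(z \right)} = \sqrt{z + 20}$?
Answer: $17 \sqrt{39} \approx 106.16$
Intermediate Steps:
$C{\left(z \right)} = \sqrt{20 + z}$
$17 C{\left(19 \right)} = 17 \sqrt{20 + 19} = 17 \sqrt{39}$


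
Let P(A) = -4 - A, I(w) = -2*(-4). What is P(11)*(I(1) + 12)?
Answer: -300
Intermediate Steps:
I(w) = 8
P(11)*(I(1) + 12) = (-4 - 1*11)*(8 + 12) = (-4 - 11)*20 = -15*20 = -300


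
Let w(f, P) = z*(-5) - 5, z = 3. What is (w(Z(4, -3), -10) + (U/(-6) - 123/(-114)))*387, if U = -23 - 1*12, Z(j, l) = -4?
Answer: -96234/19 ≈ -5064.9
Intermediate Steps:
U = -35 (U = -23 - 12 = -35)
w(f, P) = -20 (w(f, P) = 3*(-5) - 5 = -15 - 5 = -20)
(w(Z(4, -3), -10) + (U/(-6) - 123/(-114)))*387 = (-20 + (-35/(-6) - 123/(-114)))*387 = (-20 + (-35*(-⅙) - 123*(-1/114)))*387 = (-20 + (35/6 + 41/38))*387 = (-20 + 394/57)*387 = -746/57*387 = -96234/19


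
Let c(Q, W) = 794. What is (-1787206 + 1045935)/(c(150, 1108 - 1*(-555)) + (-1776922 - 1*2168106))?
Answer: 741271/3944234 ≈ 0.18794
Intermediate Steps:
(-1787206 + 1045935)/(c(150, 1108 - 1*(-555)) + (-1776922 - 1*2168106)) = (-1787206 + 1045935)/(794 + (-1776922 - 1*2168106)) = -741271/(794 + (-1776922 - 2168106)) = -741271/(794 - 3945028) = -741271/(-3944234) = -741271*(-1/3944234) = 741271/3944234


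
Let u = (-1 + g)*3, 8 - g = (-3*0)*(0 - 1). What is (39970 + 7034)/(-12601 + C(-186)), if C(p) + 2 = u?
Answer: -7834/2097 ≈ -3.7358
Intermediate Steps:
g = 8 (g = 8 - (-3*0)*(0 - 1) = 8 - 0*(-1) = 8 - 1*0 = 8 + 0 = 8)
u = 21 (u = (-1 + 8)*3 = 7*3 = 21)
C(p) = 19 (C(p) = -2 + 21 = 19)
(39970 + 7034)/(-12601 + C(-186)) = (39970 + 7034)/(-12601 + 19) = 47004/(-12582) = 47004*(-1/12582) = -7834/2097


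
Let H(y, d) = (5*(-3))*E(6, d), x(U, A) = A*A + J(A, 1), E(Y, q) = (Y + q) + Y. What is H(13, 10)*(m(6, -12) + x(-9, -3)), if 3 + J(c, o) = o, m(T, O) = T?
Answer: -4290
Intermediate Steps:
J(c, o) = -3 + o
E(Y, q) = q + 2*Y
x(U, A) = -2 + A² (x(U, A) = A*A + (-3 + 1) = A² - 2 = -2 + A²)
H(y, d) = -180 - 15*d (H(y, d) = (5*(-3))*(d + 2*6) = -15*(d + 12) = -15*(12 + d) = -180 - 15*d)
H(13, 10)*(m(6, -12) + x(-9, -3)) = (-180 - 15*10)*(6 + (-2 + (-3)²)) = (-180 - 150)*(6 + (-2 + 9)) = -330*(6 + 7) = -330*13 = -4290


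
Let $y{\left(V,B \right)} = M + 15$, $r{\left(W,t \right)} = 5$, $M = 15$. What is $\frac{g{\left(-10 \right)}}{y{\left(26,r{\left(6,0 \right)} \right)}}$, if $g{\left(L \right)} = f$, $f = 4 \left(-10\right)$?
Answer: $- \frac{4}{3} \approx -1.3333$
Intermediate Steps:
$y{\left(V,B \right)} = 30$ ($y{\left(V,B \right)} = 15 + 15 = 30$)
$f = -40$
$g{\left(L \right)} = -40$
$\frac{g{\left(-10 \right)}}{y{\left(26,r{\left(6,0 \right)} \right)}} = - \frac{40}{30} = \left(-40\right) \frac{1}{30} = - \frac{4}{3}$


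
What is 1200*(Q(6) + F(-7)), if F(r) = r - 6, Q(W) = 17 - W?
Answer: -2400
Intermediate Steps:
F(r) = -6 + r
1200*(Q(6) + F(-7)) = 1200*((17 - 1*6) + (-6 - 7)) = 1200*((17 - 6) - 13) = 1200*(11 - 13) = 1200*(-2) = -2400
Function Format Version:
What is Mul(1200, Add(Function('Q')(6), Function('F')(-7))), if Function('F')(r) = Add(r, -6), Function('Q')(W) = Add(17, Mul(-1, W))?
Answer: -2400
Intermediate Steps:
Function('F')(r) = Add(-6, r)
Mul(1200, Add(Function('Q')(6), Function('F')(-7))) = Mul(1200, Add(Add(17, Mul(-1, 6)), Add(-6, -7))) = Mul(1200, Add(Add(17, -6), -13)) = Mul(1200, Add(11, -13)) = Mul(1200, -2) = -2400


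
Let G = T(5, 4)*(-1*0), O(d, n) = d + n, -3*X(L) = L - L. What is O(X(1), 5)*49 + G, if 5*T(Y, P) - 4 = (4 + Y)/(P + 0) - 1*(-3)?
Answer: 245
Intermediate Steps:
X(L) = 0 (X(L) = -(L - L)/3 = -⅓*0 = 0)
T(Y, P) = 7/5 + (4 + Y)/(5*P) (T(Y, P) = ⅘ + ((4 + Y)/(P + 0) - 1*(-3))/5 = ⅘ + ((4 + Y)/P + 3)/5 = ⅘ + (3 + (4 + Y)/P)/5 = ⅘ + (⅗ + (4 + Y)/(5*P)) = 7/5 + (4 + Y)/(5*P))
G = 0 (G = ((⅕)*(4 + 5 + 7*4)/4)*(-1*0) = ((⅕)*(¼)*(4 + 5 + 28))*0 = ((⅕)*(¼)*37)*0 = (37/20)*0 = 0)
O(X(1), 5)*49 + G = (0 + 5)*49 + 0 = 5*49 + 0 = 245 + 0 = 245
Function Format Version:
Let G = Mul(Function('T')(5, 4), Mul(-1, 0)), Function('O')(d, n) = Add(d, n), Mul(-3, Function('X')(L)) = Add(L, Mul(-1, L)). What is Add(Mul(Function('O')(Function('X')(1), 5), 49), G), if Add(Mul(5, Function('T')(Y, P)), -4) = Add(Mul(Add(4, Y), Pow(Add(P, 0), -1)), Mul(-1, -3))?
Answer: 245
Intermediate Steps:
Function('X')(L) = 0 (Function('X')(L) = Mul(Rational(-1, 3), Add(L, Mul(-1, L))) = Mul(Rational(-1, 3), 0) = 0)
Function('T')(Y, P) = Add(Rational(7, 5), Mul(Rational(1, 5), Pow(P, -1), Add(4, Y))) (Function('T')(Y, P) = Add(Rational(4, 5), Mul(Rational(1, 5), Add(Mul(Add(4, Y), Pow(Add(P, 0), -1)), Mul(-1, -3)))) = Add(Rational(4, 5), Mul(Rational(1, 5), Add(Mul(Add(4, Y), Pow(P, -1)), 3))) = Add(Rational(4, 5), Mul(Rational(1, 5), Add(Mul(Pow(P, -1), Add(4, Y)), 3))) = Add(Rational(4, 5), Mul(Rational(1, 5), Add(3, Mul(Pow(P, -1), Add(4, Y))))) = Add(Rational(4, 5), Add(Rational(3, 5), Mul(Rational(1, 5), Pow(P, -1), Add(4, Y)))) = Add(Rational(7, 5), Mul(Rational(1, 5), Pow(P, -1), Add(4, Y))))
G = 0 (G = Mul(Mul(Rational(1, 5), Pow(4, -1), Add(4, 5, Mul(7, 4))), Mul(-1, 0)) = Mul(Mul(Rational(1, 5), Rational(1, 4), Add(4, 5, 28)), 0) = Mul(Mul(Rational(1, 5), Rational(1, 4), 37), 0) = Mul(Rational(37, 20), 0) = 0)
Add(Mul(Function('O')(Function('X')(1), 5), 49), G) = Add(Mul(Add(0, 5), 49), 0) = Add(Mul(5, 49), 0) = Add(245, 0) = 245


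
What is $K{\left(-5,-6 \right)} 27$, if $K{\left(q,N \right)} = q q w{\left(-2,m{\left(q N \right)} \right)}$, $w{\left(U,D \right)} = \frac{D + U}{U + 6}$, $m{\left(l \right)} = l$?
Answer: $4725$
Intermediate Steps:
$w{\left(U,D \right)} = \frac{D + U}{6 + U}$
$K{\left(q,N \right)} = q^{2} \left(- \frac{1}{2} + \frac{N q}{4}\right)$ ($K{\left(q,N \right)} = q q \frac{q N - 2}{6 - 2} = q^{2} \frac{N q - 2}{4} = q^{2} \frac{-2 + N q}{4} = q^{2} \left(- \frac{1}{2} + \frac{N q}{4}\right)$)
$K{\left(-5,-6 \right)} 27 = \frac{\left(-5\right)^{2} \left(-2 - -30\right)}{4} \cdot 27 = \frac{1}{4} \cdot 25 \left(-2 + 30\right) 27 = \frac{1}{4} \cdot 25 \cdot 28 \cdot 27 = 175 \cdot 27 = 4725$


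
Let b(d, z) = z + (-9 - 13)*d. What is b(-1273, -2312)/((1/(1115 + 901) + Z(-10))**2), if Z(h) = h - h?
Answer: 104426993664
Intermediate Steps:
Z(h) = 0
b(d, z) = z - 22*d
b(-1273, -2312)/((1/(1115 + 901) + Z(-10))**2) = (-2312 - 22*(-1273))/((1/(1115 + 901) + 0)**2) = (-2312 + 28006)/((1/2016 + 0)**2) = 25694/((1/2016 + 0)**2) = 25694/((1/2016)**2) = 25694/(1/4064256) = 25694*4064256 = 104426993664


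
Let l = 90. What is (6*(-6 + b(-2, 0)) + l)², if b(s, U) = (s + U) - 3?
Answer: 576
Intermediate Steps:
b(s, U) = -3 + U + s (b(s, U) = (U + s) - 3 = -3 + U + s)
(6*(-6 + b(-2, 0)) + l)² = (6*(-6 + (-3 + 0 - 2)) + 90)² = (6*(-6 - 5) + 90)² = (6*(-11) + 90)² = (-66 + 90)² = 24² = 576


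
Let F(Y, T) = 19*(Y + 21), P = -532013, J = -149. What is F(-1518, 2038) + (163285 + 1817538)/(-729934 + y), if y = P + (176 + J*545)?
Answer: -38200247191/1342976 ≈ -28444.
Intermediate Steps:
y = -613042 (y = -532013 + (176 - 149*545) = -532013 + (176 - 81205) = -532013 - 81029 = -613042)
F(Y, T) = 399 + 19*Y (F(Y, T) = 19*(21 + Y) = 399 + 19*Y)
F(-1518, 2038) + (163285 + 1817538)/(-729934 + y) = (399 + 19*(-1518)) + (163285 + 1817538)/(-729934 - 613042) = (399 - 28842) + 1980823/(-1342976) = -28443 + 1980823*(-1/1342976) = -28443 - 1980823/1342976 = -38200247191/1342976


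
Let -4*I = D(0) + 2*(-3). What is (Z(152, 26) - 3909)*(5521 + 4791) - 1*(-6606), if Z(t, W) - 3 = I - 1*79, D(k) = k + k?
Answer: -41071246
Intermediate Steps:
D(k) = 2*k
I = 3/2 (I = -(2*0 + 2*(-3))/4 = -(0 - 6)/4 = -¼*(-6) = 3/2 ≈ 1.5000)
Z(t, W) = -149/2 (Z(t, W) = 3 + (3/2 - 1*79) = 3 + (3/2 - 79) = 3 - 155/2 = -149/2)
(Z(152, 26) - 3909)*(5521 + 4791) - 1*(-6606) = (-149/2 - 3909)*(5521 + 4791) - 1*(-6606) = -7967/2*10312 + 6606 = -41077852 + 6606 = -41071246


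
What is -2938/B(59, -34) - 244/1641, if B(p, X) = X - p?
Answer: 533174/16957 ≈ 31.443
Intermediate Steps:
-2938/B(59, -34) - 244/1641 = -2938/(-34 - 1*59) - 244/1641 = -2938/(-34 - 59) - 244*1/1641 = -2938/(-93) - 244/1641 = -2938*(-1/93) - 244/1641 = 2938/93 - 244/1641 = 533174/16957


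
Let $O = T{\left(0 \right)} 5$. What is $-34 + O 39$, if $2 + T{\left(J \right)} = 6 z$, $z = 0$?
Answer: $-424$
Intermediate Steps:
$T{\left(J \right)} = -2$ ($T{\left(J \right)} = -2 + 6 \cdot 0 = -2 + 0 = -2$)
$O = -10$ ($O = \left(-2\right) 5 = -10$)
$-34 + O 39 = -34 - 390 = -424$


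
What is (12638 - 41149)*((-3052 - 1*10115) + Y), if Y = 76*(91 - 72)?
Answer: 334234453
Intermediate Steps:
Y = 1444 (Y = 76*19 = 1444)
(12638 - 41149)*((-3052 - 1*10115) + Y) = (12638 - 41149)*((-3052 - 1*10115) + 1444) = -28511*((-3052 - 10115) + 1444) = -28511*(-13167 + 1444) = -28511*(-11723) = 334234453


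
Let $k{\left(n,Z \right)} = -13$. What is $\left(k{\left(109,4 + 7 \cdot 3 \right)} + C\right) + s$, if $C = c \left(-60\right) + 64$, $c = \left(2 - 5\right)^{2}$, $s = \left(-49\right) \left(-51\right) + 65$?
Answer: $2075$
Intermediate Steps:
$s = 2564$ ($s = 2499 + 65 = 2564$)
$c = 9$ ($c = \left(-3\right)^{2} = 9$)
$C = -476$ ($C = 9 \left(-60\right) + 64 = -540 + 64 = -476$)
$\left(k{\left(109,4 + 7 \cdot 3 \right)} + C\right) + s = \left(-13 - 476\right) + 2564 = -489 + 2564 = 2075$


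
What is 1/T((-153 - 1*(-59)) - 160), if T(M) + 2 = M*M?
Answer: 1/64514 ≈ 1.5501e-5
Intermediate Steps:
T(M) = -2 + M² (T(M) = -2 + M*M = -2 + M²)
1/T((-153 - 1*(-59)) - 160) = 1/(-2 + ((-153 - 1*(-59)) - 160)²) = 1/(-2 + ((-153 + 59) - 160)²) = 1/(-2 + (-94 - 160)²) = 1/(-2 + (-254)²) = 1/(-2 + 64516) = 1/64514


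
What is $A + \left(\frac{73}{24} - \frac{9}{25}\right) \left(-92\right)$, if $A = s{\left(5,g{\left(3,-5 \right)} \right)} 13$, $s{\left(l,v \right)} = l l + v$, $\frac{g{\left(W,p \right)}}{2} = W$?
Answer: $\frac{23443}{150} \approx 156.29$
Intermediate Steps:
$g{\left(W,p \right)} = 2 W$
$s{\left(l,v \right)} = v + l^{2}$ ($s{\left(l,v \right)} = l^{2} + v = v + l^{2}$)
$A = 403$ ($A = \left(2 \cdot 3 + 5^{2}\right) 13 = \left(6 + 25\right) 13 = 31 \cdot 13 = 403$)
$A + \left(\frac{73}{24} - \frac{9}{25}\right) \left(-92\right) = 403 + \left(\frac{73}{24} - \frac{9}{25}\right) \left(-92\right) = 403 + \frac{1609}{600} \left(-92\right) = 403 - \frac{37007}{150} = \frac{23443}{150}$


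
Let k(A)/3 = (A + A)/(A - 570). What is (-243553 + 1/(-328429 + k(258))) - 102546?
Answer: -2955437307043/8539283 ≈ -3.4610e+5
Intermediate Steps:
k(A) = 6*A/(-570 + A) (k(A) = 3*((A + A)/(A - 570)) = 3*((2*A)/(-570 + A)) = 3*(2*A/(-570 + A)) = 6*A/(-570 + A))
(-243553 + 1/(-328429 + k(258))) - 102546 = (-243553 + 1/(-328429 + 6*258/(-570 + 258))) - 102546 = (-243553 + 1/(-328429 + 6*258/(-312))) - 102546 = (-243553 + 1/(-328429 + 6*258*(-1/312))) - 102546 = (-243553 + 1/(-328429 - 129/26)) - 102546 = (-243553 + 1/(-8539283/26)) - 102546 = (-243553 - 26/8539283) - 102546 = -2079767992525/8539283 - 102546 = -2955437307043/8539283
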